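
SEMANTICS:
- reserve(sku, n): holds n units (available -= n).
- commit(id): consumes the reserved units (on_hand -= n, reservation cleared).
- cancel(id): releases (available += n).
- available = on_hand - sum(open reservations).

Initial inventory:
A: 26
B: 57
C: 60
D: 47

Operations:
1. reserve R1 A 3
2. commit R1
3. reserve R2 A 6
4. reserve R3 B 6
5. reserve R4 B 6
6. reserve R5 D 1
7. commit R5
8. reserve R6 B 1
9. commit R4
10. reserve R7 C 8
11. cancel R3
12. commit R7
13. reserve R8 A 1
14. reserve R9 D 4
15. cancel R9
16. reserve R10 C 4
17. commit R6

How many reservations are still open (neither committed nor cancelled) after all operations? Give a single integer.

Answer: 3

Derivation:
Step 1: reserve R1 A 3 -> on_hand[A=26 B=57 C=60 D=47] avail[A=23 B=57 C=60 D=47] open={R1}
Step 2: commit R1 -> on_hand[A=23 B=57 C=60 D=47] avail[A=23 B=57 C=60 D=47] open={}
Step 3: reserve R2 A 6 -> on_hand[A=23 B=57 C=60 D=47] avail[A=17 B=57 C=60 D=47] open={R2}
Step 4: reserve R3 B 6 -> on_hand[A=23 B=57 C=60 D=47] avail[A=17 B=51 C=60 D=47] open={R2,R3}
Step 5: reserve R4 B 6 -> on_hand[A=23 B=57 C=60 D=47] avail[A=17 B=45 C=60 D=47] open={R2,R3,R4}
Step 6: reserve R5 D 1 -> on_hand[A=23 B=57 C=60 D=47] avail[A=17 B=45 C=60 D=46] open={R2,R3,R4,R5}
Step 7: commit R5 -> on_hand[A=23 B=57 C=60 D=46] avail[A=17 B=45 C=60 D=46] open={R2,R3,R4}
Step 8: reserve R6 B 1 -> on_hand[A=23 B=57 C=60 D=46] avail[A=17 B=44 C=60 D=46] open={R2,R3,R4,R6}
Step 9: commit R4 -> on_hand[A=23 B=51 C=60 D=46] avail[A=17 B=44 C=60 D=46] open={R2,R3,R6}
Step 10: reserve R7 C 8 -> on_hand[A=23 B=51 C=60 D=46] avail[A=17 B=44 C=52 D=46] open={R2,R3,R6,R7}
Step 11: cancel R3 -> on_hand[A=23 B=51 C=60 D=46] avail[A=17 B=50 C=52 D=46] open={R2,R6,R7}
Step 12: commit R7 -> on_hand[A=23 B=51 C=52 D=46] avail[A=17 B=50 C=52 D=46] open={R2,R6}
Step 13: reserve R8 A 1 -> on_hand[A=23 B=51 C=52 D=46] avail[A=16 B=50 C=52 D=46] open={R2,R6,R8}
Step 14: reserve R9 D 4 -> on_hand[A=23 B=51 C=52 D=46] avail[A=16 B=50 C=52 D=42] open={R2,R6,R8,R9}
Step 15: cancel R9 -> on_hand[A=23 B=51 C=52 D=46] avail[A=16 B=50 C=52 D=46] open={R2,R6,R8}
Step 16: reserve R10 C 4 -> on_hand[A=23 B=51 C=52 D=46] avail[A=16 B=50 C=48 D=46] open={R10,R2,R6,R8}
Step 17: commit R6 -> on_hand[A=23 B=50 C=52 D=46] avail[A=16 B=50 C=48 D=46] open={R10,R2,R8}
Open reservations: ['R10', 'R2', 'R8'] -> 3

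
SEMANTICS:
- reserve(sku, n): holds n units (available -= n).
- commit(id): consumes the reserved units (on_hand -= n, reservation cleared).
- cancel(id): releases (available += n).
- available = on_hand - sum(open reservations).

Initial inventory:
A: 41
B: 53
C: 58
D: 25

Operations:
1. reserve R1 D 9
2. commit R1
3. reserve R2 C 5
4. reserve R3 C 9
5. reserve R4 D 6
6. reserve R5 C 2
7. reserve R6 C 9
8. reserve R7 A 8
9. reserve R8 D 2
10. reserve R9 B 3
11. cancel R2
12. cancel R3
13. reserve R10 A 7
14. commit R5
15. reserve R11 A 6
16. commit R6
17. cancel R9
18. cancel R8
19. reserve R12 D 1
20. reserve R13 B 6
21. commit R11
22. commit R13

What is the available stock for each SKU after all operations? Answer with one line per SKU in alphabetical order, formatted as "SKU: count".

Answer: A: 20
B: 47
C: 47
D: 9

Derivation:
Step 1: reserve R1 D 9 -> on_hand[A=41 B=53 C=58 D=25] avail[A=41 B=53 C=58 D=16] open={R1}
Step 2: commit R1 -> on_hand[A=41 B=53 C=58 D=16] avail[A=41 B=53 C=58 D=16] open={}
Step 3: reserve R2 C 5 -> on_hand[A=41 B=53 C=58 D=16] avail[A=41 B=53 C=53 D=16] open={R2}
Step 4: reserve R3 C 9 -> on_hand[A=41 B=53 C=58 D=16] avail[A=41 B=53 C=44 D=16] open={R2,R3}
Step 5: reserve R4 D 6 -> on_hand[A=41 B=53 C=58 D=16] avail[A=41 B=53 C=44 D=10] open={R2,R3,R4}
Step 6: reserve R5 C 2 -> on_hand[A=41 B=53 C=58 D=16] avail[A=41 B=53 C=42 D=10] open={R2,R3,R4,R5}
Step 7: reserve R6 C 9 -> on_hand[A=41 B=53 C=58 D=16] avail[A=41 B=53 C=33 D=10] open={R2,R3,R4,R5,R6}
Step 8: reserve R7 A 8 -> on_hand[A=41 B=53 C=58 D=16] avail[A=33 B=53 C=33 D=10] open={R2,R3,R4,R5,R6,R7}
Step 9: reserve R8 D 2 -> on_hand[A=41 B=53 C=58 D=16] avail[A=33 B=53 C=33 D=8] open={R2,R3,R4,R5,R6,R7,R8}
Step 10: reserve R9 B 3 -> on_hand[A=41 B=53 C=58 D=16] avail[A=33 B=50 C=33 D=8] open={R2,R3,R4,R5,R6,R7,R8,R9}
Step 11: cancel R2 -> on_hand[A=41 B=53 C=58 D=16] avail[A=33 B=50 C=38 D=8] open={R3,R4,R5,R6,R7,R8,R9}
Step 12: cancel R3 -> on_hand[A=41 B=53 C=58 D=16] avail[A=33 B=50 C=47 D=8] open={R4,R5,R6,R7,R8,R9}
Step 13: reserve R10 A 7 -> on_hand[A=41 B=53 C=58 D=16] avail[A=26 B=50 C=47 D=8] open={R10,R4,R5,R6,R7,R8,R9}
Step 14: commit R5 -> on_hand[A=41 B=53 C=56 D=16] avail[A=26 B=50 C=47 D=8] open={R10,R4,R6,R7,R8,R9}
Step 15: reserve R11 A 6 -> on_hand[A=41 B=53 C=56 D=16] avail[A=20 B=50 C=47 D=8] open={R10,R11,R4,R6,R7,R8,R9}
Step 16: commit R6 -> on_hand[A=41 B=53 C=47 D=16] avail[A=20 B=50 C=47 D=8] open={R10,R11,R4,R7,R8,R9}
Step 17: cancel R9 -> on_hand[A=41 B=53 C=47 D=16] avail[A=20 B=53 C=47 D=8] open={R10,R11,R4,R7,R8}
Step 18: cancel R8 -> on_hand[A=41 B=53 C=47 D=16] avail[A=20 B=53 C=47 D=10] open={R10,R11,R4,R7}
Step 19: reserve R12 D 1 -> on_hand[A=41 B=53 C=47 D=16] avail[A=20 B=53 C=47 D=9] open={R10,R11,R12,R4,R7}
Step 20: reserve R13 B 6 -> on_hand[A=41 B=53 C=47 D=16] avail[A=20 B=47 C=47 D=9] open={R10,R11,R12,R13,R4,R7}
Step 21: commit R11 -> on_hand[A=35 B=53 C=47 D=16] avail[A=20 B=47 C=47 D=9] open={R10,R12,R13,R4,R7}
Step 22: commit R13 -> on_hand[A=35 B=47 C=47 D=16] avail[A=20 B=47 C=47 D=9] open={R10,R12,R4,R7}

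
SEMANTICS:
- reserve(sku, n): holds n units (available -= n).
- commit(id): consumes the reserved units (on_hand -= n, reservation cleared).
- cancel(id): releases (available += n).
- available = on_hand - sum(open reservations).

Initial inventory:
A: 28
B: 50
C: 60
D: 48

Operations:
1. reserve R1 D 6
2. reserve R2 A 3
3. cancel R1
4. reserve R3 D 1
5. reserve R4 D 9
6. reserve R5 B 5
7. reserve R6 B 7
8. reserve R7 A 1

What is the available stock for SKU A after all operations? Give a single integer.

Step 1: reserve R1 D 6 -> on_hand[A=28 B=50 C=60 D=48] avail[A=28 B=50 C=60 D=42] open={R1}
Step 2: reserve R2 A 3 -> on_hand[A=28 B=50 C=60 D=48] avail[A=25 B=50 C=60 D=42] open={R1,R2}
Step 3: cancel R1 -> on_hand[A=28 B=50 C=60 D=48] avail[A=25 B=50 C=60 D=48] open={R2}
Step 4: reserve R3 D 1 -> on_hand[A=28 B=50 C=60 D=48] avail[A=25 B=50 C=60 D=47] open={R2,R3}
Step 5: reserve R4 D 9 -> on_hand[A=28 B=50 C=60 D=48] avail[A=25 B=50 C=60 D=38] open={R2,R3,R4}
Step 6: reserve R5 B 5 -> on_hand[A=28 B=50 C=60 D=48] avail[A=25 B=45 C=60 D=38] open={R2,R3,R4,R5}
Step 7: reserve R6 B 7 -> on_hand[A=28 B=50 C=60 D=48] avail[A=25 B=38 C=60 D=38] open={R2,R3,R4,R5,R6}
Step 8: reserve R7 A 1 -> on_hand[A=28 B=50 C=60 D=48] avail[A=24 B=38 C=60 D=38] open={R2,R3,R4,R5,R6,R7}
Final available[A] = 24

Answer: 24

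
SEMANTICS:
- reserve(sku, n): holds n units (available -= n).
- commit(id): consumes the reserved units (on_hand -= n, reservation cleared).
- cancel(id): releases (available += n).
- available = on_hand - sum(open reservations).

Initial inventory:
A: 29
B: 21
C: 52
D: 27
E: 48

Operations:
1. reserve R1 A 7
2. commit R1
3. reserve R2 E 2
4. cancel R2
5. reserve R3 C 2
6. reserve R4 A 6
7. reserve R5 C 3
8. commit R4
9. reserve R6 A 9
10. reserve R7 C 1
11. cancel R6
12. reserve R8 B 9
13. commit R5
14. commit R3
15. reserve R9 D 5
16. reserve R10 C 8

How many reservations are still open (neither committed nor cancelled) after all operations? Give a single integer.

Answer: 4

Derivation:
Step 1: reserve R1 A 7 -> on_hand[A=29 B=21 C=52 D=27 E=48] avail[A=22 B=21 C=52 D=27 E=48] open={R1}
Step 2: commit R1 -> on_hand[A=22 B=21 C=52 D=27 E=48] avail[A=22 B=21 C=52 D=27 E=48] open={}
Step 3: reserve R2 E 2 -> on_hand[A=22 B=21 C=52 D=27 E=48] avail[A=22 B=21 C=52 D=27 E=46] open={R2}
Step 4: cancel R2 -> on_hand[A=22 B=21 C=52 D=27 E=48] avail[A=22 B=21 C=52 D=27 E=48] open={}
Step 5: reserve R3 C 2 -> on_hand[A=22 B=21 C=52 D=27 E=48] avail[A=22 B=21 C=50 D=27 E=48] open={R3}
Step 6: reserve R4 A 6 -> on_hand[A=22 B=21 C=52 D=27 E=48] avail[A=16 B=21 C=50 D=27 E=48] open={R3,R4}
Step 7: reserve R5 C 3 -> on_hand[A=22 B=21 C=52 D=27 E=48] avail[A=16 B=21 C=47 D=27 E=48] open={R3,R4,R5}
Step 8: commit R4 -> on_hand[A=16 B=21 C=52 D=27 E=48] avail[A=16 B=21 C=47 D=27 E=48] open={R3,R5}
Step 9: reserve R6 A 9 -> on_hand[A=16 B=21 C=52 D=27 E=48] avail[A=7 B=21 C=47 D=27 E=48] open={R3,R5,R6}
Step 10: reserve R7 C 1 -> on_hand[A=16 B=21 C=52 D=27 E=48] avail[A=7 B=21 C=46 D=27 E=48] open={R3,R5,R6,R7}
Step 11: cancel R6 -> on_hand[A=16 B=21 C=52 D=27 E=48] avail[A=16 B=21 C=46 D=27 E=48] open={R3,R5,R7}
Step 12: reserve R8 B 9 -> on_hand[A=16 B=21 C=52 D=27 E=48] avail[A=16 B=12 C=46 D=27 E=48] open={R3,R5,R7,R8}
Step 13: commit R5 -> on_hand[A=16 B=21 C=49 D=27 E=48] avail[A=16 B=12 C=46 D=27 E=48] open={R3,R7,R8}
Step 14: commit R3 -> on_hand[A=16 B=21 C=47 D=27 E=48] avail[A=16 B=12 C=46 D=27 E=48] open={R7,R8}
Step 15: reserve R9 D 5 -> on_hand[A=16 B=21 C=47 D=27 E=48] avail[A=16 B=12 C=46 D=22 E=48] open={R7,R8,R9}
Step 16: reserve R10 C 8 -> on_hand[A=16 B=21 C=47 D=27 E=48] avail[A=16 B=12 C=38 D=22 E=48] open={R10,R7,R8,R9}
Open reservations: ['R10', 'R7', 'R8', 'R9'] -> 4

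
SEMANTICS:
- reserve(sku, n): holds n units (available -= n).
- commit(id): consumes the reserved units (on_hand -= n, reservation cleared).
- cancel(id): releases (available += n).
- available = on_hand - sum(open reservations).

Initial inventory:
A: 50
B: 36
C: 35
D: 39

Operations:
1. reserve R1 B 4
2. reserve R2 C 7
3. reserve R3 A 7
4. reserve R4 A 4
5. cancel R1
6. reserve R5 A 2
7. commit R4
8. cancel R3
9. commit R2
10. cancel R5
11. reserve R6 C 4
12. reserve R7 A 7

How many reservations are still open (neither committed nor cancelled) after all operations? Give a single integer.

Answer: 2

Derivation:
Step 1: reserve R1 B 4 -> on_hand[A=50 B=36 C=35 D=39] avail[A=50 B=32 C=35 D=39] open={R1}
Step 2: reserve R2 C 7 -> on_hand[A=50 B=36 C=35 D=39] avail[A=50 B=32 C=28 D=39] open={R1,R2}
Step 3: reserve R3 A 7 -> on_hand[A=50 B=36 C=35 D=39] avail[A=43 B=32 C=28 D=39] open={R1,R2,R3}
Step 4: reserve R4 A 4 -> on_hand[A=50 B=36 C=35 D=39] avail[A=39 B=32 C=28 D=39] open={R1,R2,R3,R4}
Step 5: cancel R1 -> on_hand[A=50 B=36 C=35 D=39] avail[A=39 B=36 C=28 D=39] open={R2,R3,R4}
Step 6: reserve R5 A 2 -> on_hand[A=50 B=36 C=35 D=39] avail[A=37 B=36 C=28 D=39] open={R2,R3,R4,R5}
Step 7: commit R4 -> on_hand[A=46 B=36 C=35 D=39] avail[A=37 B=36 C=28 D=39] open={R2,R3,R5}
Step 8: cancel R3 -> on_hand[A=46 B=36 C=35 D=39] avail[A=44 B=36 C=28 D=39] open={R2,R5}
Step 9: commit R2 -> on_hand[A=46 B=36 C=28 D=39] avail[A=44 B=36 C=28 D=39] open={R5}
Step 10: cancel R5 -> on_hand[A=46 B=36 C=28 D=39] avail[A=46 B=36 C=28 D=39] open={}
Step 11: reserve R6 C 4 -> on_hand[A=46 B=36 C=28 D=39] avail[A=46 B=36 C=24 D=39] open={R6}
Step 12: reserve R7 A 7 -> on_hand[A=46 B=36 C=28 D=39] avail[A=39 B=36 C=24 D=39] open={R6,R7}
Open reservations: ['R6', 'R7'] -> 2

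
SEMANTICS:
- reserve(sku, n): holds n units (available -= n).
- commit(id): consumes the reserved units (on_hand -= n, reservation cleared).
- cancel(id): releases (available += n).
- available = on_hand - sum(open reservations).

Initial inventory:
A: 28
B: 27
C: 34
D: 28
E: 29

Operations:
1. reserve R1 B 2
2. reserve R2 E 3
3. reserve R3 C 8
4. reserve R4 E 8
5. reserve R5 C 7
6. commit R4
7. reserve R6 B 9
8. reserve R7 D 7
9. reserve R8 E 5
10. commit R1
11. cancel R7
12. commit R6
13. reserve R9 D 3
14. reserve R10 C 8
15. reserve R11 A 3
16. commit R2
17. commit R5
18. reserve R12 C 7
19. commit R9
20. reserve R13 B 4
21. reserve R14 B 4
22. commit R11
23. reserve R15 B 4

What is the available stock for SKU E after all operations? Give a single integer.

Answer: 13

Derivation:
Step 1: reserve R1 B 2 -> on_hand[A=28 B=27 C=34 D=28 E=29] avail[A=28 B=25 C=34 D=28 E=29] open={R1}
Step 2: reserve R2 E 3 -> on_hand[A=28 B=27 C=34 D=28 E=29] avail[A=28 B=25 C=34 D=28 E=26] open={R1,R2}
Step 3: reserve R3 C 8 -> on_hand[A=28 B=27 C=34 D=28 E=29] avail[A=28 B=25 C=26 D=28 E=26] open={R1,R2,R3}
Step 4: reserve R4 E 8 -> on_hand[A=28 B=27 C=34 D=28 E=29] avail[A=28 B=25 C=26 D=28 E=18] open={R1,R2,R3,R4}
Step 5: reserve R5 C 7 -> on_hand[A=28 B=27 C=34 D=28 E=29] avail[A=28 B=25 C=19 D=28 E=18] open={R1,R2,R3,R4,R5}
Step 6: commit R4 -> on_hand[A=28 B=27 C=34 D=28 E=21] avail[A=28 B=25 C=19 D=28 E=18] open={R1,R2,R3,R5}
Step 7: reserve R6 B 9 -> on_hand[A=28 B=27 C=34 D=28 E=21] avail[A=28 B=16 C=19 D=28 E=18] open={R1,R2,R3,R5,R6}
Step 8: reserve R7 D 7 -> on_hand[A=28 B=27 C=34 D=28 E=21] avail[A=28 B=16 C=19 D=21 E=18] open={R1,R2,R3,R5,R6,R7}
Step 9: reserve R8 E 5 -> on_hand[A=28 B=27 C=34 D=28 E=21] avail[A=28 B=16 C=19 D=21 E=13] open={R1,R2,R3,R5,R6,R7,R8}
Step 10: commit R1 -> on_hand[A=28 B=25 C=34 D=28 E=21] avail[A=28 B=16 C=19 D=21 E=13] open={R2,R3,R5,R6,R7,R8}
Step 11: cancel R7 -> on_hand[A=28 B=25 C=34 D=28 E=21] avail[A=28 B=16 C=19 D=28 E=13] open={R2,R3,R5,R6,R8}
Step 12: commit R6 -> on_hand[A=28 B=16 C=34 D=28 E=21] avail[A=28 B=16 C=19 D=28 E=13] open={R2,R3,R5,R8}
Step 13: reserve R9 D 3 -> on_hand[A=28 B=16 C=34 D=28 E=21] avail[A=28 B=16 C=19 D=25 E=13] open={R2,R3,R5,R8,R9}
Step 14: reserve R10 C 8 -> on_hand[A=28 B=16 C=34 D=28 E=21] avail[A=28 B=16 C=11 D=25 E=13] open={R10,R2,R3,R5,R8,R9}
Step 15: reserve R11 A 3 -> on_hand[A=28 B=16 C=34 D=28 E=21] avail[A=25 B=16 C=11 D=25 E=13] open={R10,R11,R2,R3,R5,R8,R9}
Step 16: commit R2 -> on_hand[A=28 B=16 C=34 D=28 E=18] avail[A=25 B=16 C=11 D=25 E=13] open={R10,R11,R3,R5,R8,R9}
Step 17: commit R5 -> on_hand[A=28 B=16 C=27 D=28 E=18] avail[A=25 B=16 C=11 D=25 E=13] open={R10,R11,R3,R8,R9}
Step 18: reserve R12 C 7 -> on_hand[A=28 B=16 C=27 D=28 E=18] avail[A=25 B=16 C=4 D=25 E=13] open={R10,R11,R12,R3,R8,R9}
Step 19: commit R9 -> on_hand[A=28 B=16 C=27 D=25 E=18] avail[A=25 B=16 C=4 D=25 E=13] open={R10,R11,R12,R3,R8}
Step 20: reserve R13 B 4 -> on_hand[A=28 B=16 C=27 D=25 E=18] avail[A=25 B=12 C=4 D=25 E=13] open={R10,R11,R12,R13,R3,R8}
Step 21: reserve R14 B 4 -> on_hand[A=28 B=16 C=27 D=25 E=18] avail[A=25 B=8 C=4 D=25 E=13] open={R10,R11,R12,R13,R14,R3,R8}
Step 22: commit R11 -> on_hand[A=25 B=16 C=27 D=25 E=18] avail[A=25 B=8 C=4 D=25 E=13] open={R10,R12,R13,R14,R3,R8}
Step 23: reserve R15 B 4 -> on_hand[A=25 B=16 C=27 D=25 E=18] avail[A=25 B=4 C=4 D=25 E=13] open={R10,R12,R13,R14,R15,R3,R8}
Final available[E] = 13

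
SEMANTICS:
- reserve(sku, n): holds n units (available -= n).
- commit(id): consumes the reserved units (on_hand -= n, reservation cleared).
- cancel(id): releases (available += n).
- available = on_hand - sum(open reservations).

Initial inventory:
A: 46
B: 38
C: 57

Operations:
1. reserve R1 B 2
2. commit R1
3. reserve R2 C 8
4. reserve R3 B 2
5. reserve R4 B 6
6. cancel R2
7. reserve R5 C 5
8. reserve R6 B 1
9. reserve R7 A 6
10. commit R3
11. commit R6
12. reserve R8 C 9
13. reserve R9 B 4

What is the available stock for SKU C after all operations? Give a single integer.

Answer: 43

Derivation:
Step 1: reserve R1 B 2 -> on_hand[A=46 B=38 C=57] avail[A=46 B=36 C=57] open={R1}
Step 2: commit R1 -> on_hand[A=46 B=36 C=57] avail[A=46 B=36 C=57] open={}
Step 3: reserve R2 C 8 -> on_hand[A=46 B=36 C=57] avail[A=46 B=36 C=49] open={R2}
Step 4: reserve R3 B 2 -> on_hand[A=46 B=36 C=57] avail[A=46 B=34 C=49] open={R2,R3}
Step 5: reserve R4 B 6 -> on_hand[A=46 B=36 C=57] avail[A=46 B=28 C=49] open={R2,R3,R4}
Step 6: cancel R2 -> on_hand[A=46 B=36 C=57] avail[A=46 B=28 C=57] open={R3,R4}
Step 7: reserve R5 C 5 -> on_hand[A=46 B=36 C=57] avail[A=46 B=28 C=52] open={R3,R4,R5}
Step 8: reserve R6 B 1 -> on_hand[A=46 B=36 C=57] avail[A=46 B=27 C=52] open={R3,R4,R5,R6}
Step 9: reserve R7 A 6 -> on_hand[A=46 B=36 C=57] avail[A=40 B=27 C=52] open={R3,R4,R5,R6,R7}
Step 10: commit R3 -> on_hand[A=46 B=34 C=57] avail[A=40 B=27 C=52] open={R4,R5,R6,R7}
Step 11: commit R6 -> on_hand[A=46 B=33 C=57] avail[A=40 B=27 C=52] open={R4,R5,R7}
Step 12: reserve R8 C 9 -> on_hand[A=46 B=33 C=57] avail[A=40 B=27 C=43] open={R4,R5,R7,R8}
Step 13: reserve R9 B 4 -> on_hand[A=46 B=33 C=57] avail[A=40 B=23 C=43] open={R4,R5,R7,R8,R9}
Final available[C] = 43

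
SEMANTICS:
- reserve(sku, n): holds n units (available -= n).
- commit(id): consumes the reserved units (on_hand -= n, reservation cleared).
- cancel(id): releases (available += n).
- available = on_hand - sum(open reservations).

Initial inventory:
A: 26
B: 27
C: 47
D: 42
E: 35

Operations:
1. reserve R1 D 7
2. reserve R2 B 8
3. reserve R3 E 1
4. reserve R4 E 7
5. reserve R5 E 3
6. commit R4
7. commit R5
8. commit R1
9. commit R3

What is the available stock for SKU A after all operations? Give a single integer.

Answer: 26

Derivation:
Step 1: reserve R1 D 7 -> on_hand[A=26 B=27 C=47 D=42 E=35] avail[A=26 B=27 C=47 D=35 E=35] open={R1}
Step 2: reserve R2 B 8 -> on_hand[A=26 B=27 C=47 D=42 E=35] avail[A=26 B=19 C=47 D=35 E=35] open={R1,R2}
Step 3: reserve R3 E 1 -> on_hand[A=26 B=27 C=47 D=42 E=35] avail[A=26 B=19 C=47 D=35 E=34] open={R1,R2,R3}
Step 4: reserve R4 E 7 -> on_hand[A=26 B=27 C=47 D=42 E=35] avail[A=26 B=19 C=47 D=35 E=27] open={R1,R2,R3,R4}
Step 5: reserve R5 E 3 -> on_hand[A=26 B=27 C=47 D=42 E=35] avail[A=26 B=19 C=47 D=35 E=24] open={R1,R2,R3,R4,R5}
Step 6: commit R4 -> on_hand[A=26 B=27 C=47 D=42 E=28] avail[A=26 B=19 C=47 D=35 E=24] open={R1,R2,R3,R5}
Step 7: commit R5 -> on_hand[A=26 B=27 C=47 D=42 E=25] avail[A=26 B=19 C=47 D=35 E=24] open={R1,R2,R3}
Step 8: commit R1 -> on_hand[A=26 B=27 C=47 D=35 E=25] avail[A=26 B=19 C=47 D=35 E=24] open={R2,R3}
Step 9: commit R3 -> on_hand[A=26 B=27 C=47 D=35 E=24] avail[A=26 B=19 C=47 D=35 E=24] open={R2}
Final available[A] = 26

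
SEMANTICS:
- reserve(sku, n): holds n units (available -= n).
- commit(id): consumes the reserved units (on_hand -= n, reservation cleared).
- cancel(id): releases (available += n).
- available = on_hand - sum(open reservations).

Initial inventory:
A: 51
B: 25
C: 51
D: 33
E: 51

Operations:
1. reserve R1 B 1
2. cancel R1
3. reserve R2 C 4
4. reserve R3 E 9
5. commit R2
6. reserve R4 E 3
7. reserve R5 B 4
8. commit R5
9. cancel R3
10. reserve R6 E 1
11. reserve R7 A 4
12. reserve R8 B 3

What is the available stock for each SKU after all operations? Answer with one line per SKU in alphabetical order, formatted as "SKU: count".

Answer: A: 47
B: 18
C: 47
D: 33
E: 47

Derivation:
Step 1: reserve R1 B 1 -> on_hand[A=51 B=25 C=51 D=33 E=51] avail[A=51 B=24 C=51 D=33 E=51] open={R1}
Step 2: cancel R1 -> on_hand[A=51 B=25 C=51 D=33 E=51] avail[A=51 B=25 C=51 D=33 E=51] open={}
Step 3: reserve R2 C 4 -> on_hand[A=51 B=25 C=51 D=33 E=51] avail[A=51 B=25 C=47 D=33 E=51] open={R2}
Step 4: reserve R3 E 9 -> on_hand[A=51 B=25 C=51 D=33 E=51] avail[A=51 B=25 C=47 D=33 E=42] open={R2,R3}
Step 5: commit R2 -> on_hand[A=51 B=25 C=47 D=33 E=51] avail[A=51 B=25 C=47 D=33 E=42] open={R3}
Step 6: reserve R4 E 3 -> on_hand[A=51 B=25 C=47 D=33 E=51] avail[A=51 B=25 C=47 D=33 E=39] open={R3,R4}
Step 7: reserve R5 B 4 -> on_hand[A=51 B=25 C=47 D=33 E=51] avail[A=51 B=21 C=47 D=33 E=39] open={R3,R4,R5}
Step 8: commit R5 -> on_hand[A=51 B=21 C=47 D=33 E=51] avail[A=51 B=21 C=47 D=33 E=39] open={R3,R4}
Step 9: cancel R3 -> on_hand[A=51 B=21 C=47 D=33 E=51] avail[A=51 B=21 C=47 D=33 E=48] open={R4}
Step 10: reserve R6 E 1 -> on_hand[A=51 B=21 C=47 D=33 E=51] avail[A=51 B=21 C=47 D=33 E=47] open={R4,R6}
Step 11: reserve R7 A 4 -> on_hand[A=51 B=21 C=47 D=33 E=51] avail[A=47 B=21 C=47 D=33 E=47] open={R4,R6,R7}
Step 12: reserve R8 B 3 -> on_hand[A=51 B=21 C=47 D=33 E=51] avail[A=47 B=18 C=47 D=33 E=47] open={R4,R6,R7,R8}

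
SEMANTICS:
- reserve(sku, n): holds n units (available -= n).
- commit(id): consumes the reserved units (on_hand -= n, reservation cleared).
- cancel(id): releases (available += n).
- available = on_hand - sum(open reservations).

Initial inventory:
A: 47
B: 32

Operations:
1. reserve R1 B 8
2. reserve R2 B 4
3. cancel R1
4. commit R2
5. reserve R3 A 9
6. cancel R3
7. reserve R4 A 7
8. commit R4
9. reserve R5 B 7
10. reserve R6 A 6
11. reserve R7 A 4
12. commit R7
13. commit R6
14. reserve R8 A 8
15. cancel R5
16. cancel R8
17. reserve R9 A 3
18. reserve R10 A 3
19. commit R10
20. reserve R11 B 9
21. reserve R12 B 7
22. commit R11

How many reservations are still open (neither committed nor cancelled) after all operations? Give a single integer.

Answer: 2

Derivation:
Step 1: reserve R1 B 8 -> on_hand[A=47 B=32] avail[A=47 B=24] open={R1}
Step 2: reserve R2 B 4 -> on_hand[A=47 B=32] avail[A=47 B=20] open={R1,R2}
Step 3: cancel R1 -> on_hand[A=47 B=32] avail[A=47 B=28] open={R2}
Step 4: commit R2 -> on_hand[A=47 B=28] avail[A=47 B=28] open={}
Step 5: reserve R3 A 9 -> on_hand[A=47 B=28] avail[A=38 B=28] open={R3}
Step 6: cancel R3 -> on_hand[A=47 B=28] avail[A=47 B=28] open={}
Step 7: reserve R4 A 7 -> on_hand[A=47 B=28] avail[A=40 B=28] open={R4}
Step 8: commit R4 -> on_hand[A=40 B=28] avail[A=40 B=28] open={}
Step 9: reserve R5 B 7 -> on_hand[A=40 B=28] avail[A=40 B=21] open={R5}
Step 10: reserve R6 A 6 -> on_hand[A=40 B=28] avail[A=34 B=21] open={R5,R6}
Step 11: reserve R7 A 4 -> on_hand[A=40 B=28] avail[A=30 B=21] open={R5,R6,R7}
Step 12: commit R7 -> on_hand[A=36 B=28] avail[A=30 B=21] open={R5,R6}
Step 13: commit R6 -> on_hand[A=30 B=28] avail[A=30 B=21] open={R5}
Step 14: reserve R8 A 8 -> on_hand[A=30 B=28] avail[A=22 B=21] open={R5,R8}
Step 15: cancel R5 -> on_hand[A=30 B=28] avail[A=22 B=28] open={R8}
Step 16: cancel R8 -> on_hand[A=30 B=28] avail[A=30 B=28] open={}
Step 17: reserve R9 A 3 -> on_hand[A=30 B=28] avail[A=27 B=28] open={R9}
Step 18: reserve R10 A 3 -> on_hand[A=30 B=28] avail[A=24 B=28] open={R10,R9}
Step 19: commit R10 -> on_hand[A=27 B=28] avail[A=24 B=28] open={R9}
Step 20: reserve R11 B 9 -> on_hand[A=27 B=28] avail[A=24 B=19] open={R11,R9}
Step 21: reserve R12 B 7 -> on_hand[A=27 B=28] avail[A=24 B=12] open={R11,R12,R9}
Step 22: commit R11 -> on_hand[A=27 B=19] avail[A=24 B=12] open={R12,R9}
Open reservations: ['R12', 'R9'] -> 2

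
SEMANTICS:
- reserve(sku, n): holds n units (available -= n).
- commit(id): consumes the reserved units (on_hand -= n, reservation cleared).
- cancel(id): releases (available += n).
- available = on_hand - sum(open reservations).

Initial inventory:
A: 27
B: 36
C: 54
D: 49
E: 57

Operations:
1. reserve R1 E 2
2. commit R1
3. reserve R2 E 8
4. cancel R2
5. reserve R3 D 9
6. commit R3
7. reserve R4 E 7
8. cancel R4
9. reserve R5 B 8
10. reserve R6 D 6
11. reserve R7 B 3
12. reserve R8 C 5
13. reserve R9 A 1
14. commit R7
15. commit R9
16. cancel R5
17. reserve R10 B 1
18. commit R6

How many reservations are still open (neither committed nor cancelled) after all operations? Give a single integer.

Answer: 2

Derivation:
Step 1: reserve R1 E 2 -> on_hand[A=27 B=36 C=54 D=49 E=57] avail[A=27 B=36 C=54 D=49 E=55] open={R1}
Step 2: commit R1 -> on_hand[A=27 B=36 C=54 D=49 E=55] avail[A=27 B=36 C=54 D=49 E=55] open={}
Step 3: reserve R2 E 8 -> on_hand[A=27 B=36 C=54 D=49 E=55] avail[A=27 B=36 C=54 D=49 E=47] open={R2}
Step 4: cancel R2 -> on_hand[A=27 B=36 C=54 D=49 E=55] avail[A=27 B=36 C=54 D=49 E=55] open={}
Step 5: reserve R3 D 9 -> on_hand[A=27 B=36 C=54 D=49 E=55] avail[A=27 B=36 C=54 D=40 E=55] open={R3}
Step 6: commit R3 -> on_hand[A=27 B=36 C=54 D=40 E=55] avail[A=27 B=36 C=54 D=40 E=55] open={}
Step 7: reserve R4 E 7 -> on_hand[A=27 B=36 C=54 D=40 E=55] avail[A=27 B=36 C=54 D=40 E=48] open={R4}
Step 8: cancel R4 -> on_hand[A=27 B=36 C=54 D=40 E=55] avail[A=27 B=36 C=54 D=40 E=55] open={}
Step 9: reserve R5 B 8 -> on_hand[A=27 B=36 C=54 D=40 E=55] avail[A=27 B=28 C=54 D=40 E=55] open={R5}
Step 10: reserve R6 D 6 -> on_hand[A=27 B=36 C=54 D=40 E=55] avail[A=27 B=28 C=54 D=34 E=55] open={R5,R6}
Step 11: reserve R7 B 3 -> on_hand[A=27 B=36 C=54 D=40 E=55] avail[A=27 B=25 C=54 D=34 E=55] open={R5,R6,R7}
Step 12: reserve R8 C 5 -> on_hand[A=27 B=36 C=54 D=40 E=55] avail[A=27 B=25 C=49 D=34 E=55] open={R5,R6,R7,R8}
Step 13: reserve R9 A 1 -> on_hand[A=27 B=36 C=54 D=40 E=55] avail[A=26 B=25 C=49 D=34 E=55] open={R5,R6,R7,R8,R9}
Step 14: commit R7 -> on_hand[A=27 B=33 C=54 D=40 E=55] avail[A=26 B=25 C=49 D=34 E=55] open={R5,R6,R8,R9}
Step 15: commit R9 -> on_hand[A=26 B=33 C=54 D=40 E=55] avail[A=26 B=25 C=49 D=34 E=55] open={R5,R6,R8}
Step 16: cancel R5 -> on_hand[A=26 B=33 C=54 D=40 E=55] avail[A=26 B=33 C=49 D=34 E=55] open={R6,R8}
Step 17: reserve R10 B 1 -> on_hand[A=26 B=33 C=54 D=40 E=55] avail[A=26 B=32 C=49 D=34 E=55] open={R10,R6,R8}
Step 18: commit R6 -> on_hand[A=26 B=33 C=54 D=34 E=55] avail[A=26 B=32 C=49 D=34 E=55] open={R10,R8}
Open reservations: ['R10', 'R8'] -> 2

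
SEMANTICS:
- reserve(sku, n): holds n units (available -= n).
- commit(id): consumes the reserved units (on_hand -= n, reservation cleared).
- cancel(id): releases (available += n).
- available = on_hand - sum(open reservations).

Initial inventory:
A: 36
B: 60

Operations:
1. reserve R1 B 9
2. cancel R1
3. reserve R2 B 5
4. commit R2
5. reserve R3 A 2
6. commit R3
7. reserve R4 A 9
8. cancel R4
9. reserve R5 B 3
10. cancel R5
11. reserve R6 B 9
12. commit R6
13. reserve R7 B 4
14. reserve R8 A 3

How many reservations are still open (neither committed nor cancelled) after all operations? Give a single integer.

Answer: 2

Derivation:
Step 1: reserve R1 B 9 -> on_hand[A=36 B=60] avail[A=36 B=51] open={R1}
Step 2: cancel R1 -> on_hand[A=36 B=60] avail[A=36 B=60] open={}
Step 3: reserve R2 B 5 -> on_hand[A=36 B=60] avail[A=36 B=55] open={R2}
Step 4: commit R2 -> on_hand[A=36 B=55] avail[A=36 B=55] open={}
Step 5: reserve R3 A 2 -> on_hand[A=36 B=55] avail[A=34 B=55] open={R3}
Step 6: commit R3 -> on_hand[A=34 B=55] avail[A=34 B=55] open={}
Step 7: reserve R4 A 9 -> on_hand[A=34 B=55] avail[A=25 B=55] open={R4}
Step 8: cancel R4 -> on_hand[A=34 B=55] avail[A=34 B=55] open={}
Step 9: reserve R5 B 3 -> on_hand[A=34 B=55] avail[A=34 B=52] open={R5}
Step 10: cancel R5 -> on_hand[A=34 B=55] avail[A=34 B=55] open={}
Step 11: reserve R6 B 9 -> on_hand[A=34 B=55] avail[A=34 B=46] open={R6}
Step 12: commit R6 -> on_hand[A=34 B=46] avail[A=34 B=46] open={}
Step 13: reserve R7 B 4 -> on_hand[A=34 B=46] avail[A=34 B=42] open={R7}
Step 14: reserve R8 A 3 -> on_hand[A=34 B=46] avail[A=31 B=42] open={R7,R8}
Open reservations: ['R7', 'R8'] -> 2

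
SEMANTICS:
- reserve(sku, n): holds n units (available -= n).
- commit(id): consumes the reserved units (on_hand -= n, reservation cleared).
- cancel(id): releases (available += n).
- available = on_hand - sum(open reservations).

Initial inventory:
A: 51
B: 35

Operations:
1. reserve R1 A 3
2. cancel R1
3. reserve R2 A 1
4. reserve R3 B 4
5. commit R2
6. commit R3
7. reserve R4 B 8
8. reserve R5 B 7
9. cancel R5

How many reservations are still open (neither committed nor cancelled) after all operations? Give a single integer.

Answer: 1

Derivation:
Step 1: reserve R1 A 3 -> on_hand[A=51 B=35] avail[A=48 B=35] open={R1}
Step 2: cancel R1 -> on_hand[A=51 B=35] avail[A=51 B=35] open={}
Step 3: reserve R2 A 1 -> on_hand[A=51 B=35] avail[A=50 B=35] open={R2}
Step 4: reserve R3 B 4 -> on_hand[A=51 B=35] avail[A=50 B=31] open={R2,R3}
Step 5: commit R2 -> on_hand[A=50 B=35] avail[A=50 B=31] open={R3}
Step 6: commit R3 -> on_hand[A=50 B=31] avail[A=50 B=31] open={}
Step 7: reserve R4 B 8 -> on_hand[A=50 B=31] avail[A=50 B=23] open={R4}
Step 8: reserve R5 B 7 -> on_hand[A=50 B=31] avail[A=50 B=16] open={R4,R5}
Step 9: cancel R5 -> on_hand[A=50 B=31] avail[A=50 B=23] open={R4}
Open reservations: ['R4'] -> 1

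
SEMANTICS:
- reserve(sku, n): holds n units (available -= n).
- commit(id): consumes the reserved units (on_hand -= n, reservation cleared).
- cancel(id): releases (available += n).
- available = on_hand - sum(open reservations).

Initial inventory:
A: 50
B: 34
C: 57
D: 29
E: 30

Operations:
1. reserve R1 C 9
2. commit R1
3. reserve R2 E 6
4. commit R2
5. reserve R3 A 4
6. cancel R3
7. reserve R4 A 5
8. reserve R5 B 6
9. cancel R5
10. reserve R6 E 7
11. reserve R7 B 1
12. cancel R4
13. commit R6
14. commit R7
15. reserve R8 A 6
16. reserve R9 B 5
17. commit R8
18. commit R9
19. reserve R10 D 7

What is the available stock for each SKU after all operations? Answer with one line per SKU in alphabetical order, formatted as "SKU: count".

Step 1: reserve R1 C 9 -> on_hand[A=50 B=34 C=57 D=29 E=30] avail[A=50 B=34 C=48 D=29 E=30] open={R1}
Step 2: commit R1 -> on_hand[A=50 B=34 C=48 D=29 E=30] avail[A=50 B=34 C=48 D=29 E=30] open={}
Step 3: reserve R2 E 6 -> on_hand[A=50 B=34 C=48 D=29 E=30] avail[A=50 B=34 C=48 D=29 E=24] open={R2}
Step 4: commit R2 -> on_hand[A=50 B=34 C=48 D=29 E=24] avail[A=50 B=34 C=48 D=29 E=24] open={}
Step 5: reserve R3 A 4 -> on_hand[A=50 B=34 C=48 D=29 E=24] avail[A=46 B=34 C=48 D=29 E=24] open={R3}
Step 6: cancel R3 -> on_hand[A=50 B=34 C=48 D=29 E=24] avail[A=50 B=34 C=48 D=29 E=24] open={}
Step 7: reserve R4 A 5 -> on_hand[A=50 B=34 C=48 D=29 E=24] avail[A=45 B=34 C=48 D=29 E=24] open={R4}
Step 8: reserve R5 B 6 -> on_hand[A=50 B=34 C=48 D=29 E=24] avail[A=45 B=28 C=48 D=29 E=24] open={R4,R5}
Step 9: cancel R5 -> on_hand[A=50 B=34 C=48 D=29 E=24] avail[A=45 B=34 C=48 D=29 E=24] open={R4}
Step 10: reserve R6 E 7 -> on_hand[A=50 B=34 C=48 D=29 E=24] avail[A=45 B=34 C=48 D=29 E=17] open={R4,R6}
Step 11: reserve R7 B 1 -> on_hand[A=50 B=34 C=48 D=29 E=24] avail[A=45 B=33 C=48 D=29 E=17] open={R4,R6,R7}
Step 12: cancel R4 -> on_hand[A=50 B=34 C=48 D=29 E=24] avail[A=50 B=33 C=48 D=29 E=17] open={R6,R7}
Step 13: commit R6 -> on_hand[A=50 B=34 C=48 D=29 E=17] avail[A=50 B=33 C=48 D=29 E=17] open={R7}
Step 14: commit R7 -> on_hand[A=50 B=33 C=48 D=29 E=17] avail[A=50 B=33 C=48 D=29 E=17] open={}
Step 15: reserve R8 A 6 -> on_hand[A=50 B=33 C=48 D=29 E=17] avail[A=44 B=33 C=48 D=29 E=17] open={R8}
Step 16: reserve R9 B 5 -> on_hand[A=50 B=33 C=48 D=29 E=17] avail[A=44 B=28 C=48 D=29 E=17] open={R8,R9}
Step 17: commit R8 -> on_hand[A=44 B=33 C=48 D=29 E=17] avail[A=44 B=28 C=48 D=29 E=17] open={R9}
Step 18: commit R9 -> on_hand[A=44 B=28 C=48 D=29 E=17] avail[A=44 B=28 C=48 D=29 E=17] open={}
Step 19: reserve R10 D 7 -> on_hand[A=44 B=28 C=48 D=29 E=17] avail[A=44 B=28 C=48 D=22 E=17] open={R10}

Answer: A: 44
B: 28
C: 48
D: 22
E: 17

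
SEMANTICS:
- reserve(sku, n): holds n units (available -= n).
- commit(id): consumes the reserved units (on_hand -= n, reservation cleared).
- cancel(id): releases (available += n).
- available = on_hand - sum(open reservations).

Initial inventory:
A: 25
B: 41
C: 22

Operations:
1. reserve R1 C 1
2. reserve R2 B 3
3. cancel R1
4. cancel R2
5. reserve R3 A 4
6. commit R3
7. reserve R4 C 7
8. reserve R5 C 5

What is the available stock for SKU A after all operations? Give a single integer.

Answer: 21

Derivation:
Step 1: reserve R1 C 1 -> on_hand[A=25 B=41 C=22] avail[A=25 B=41 C=21] open={R1}
Step 2: reserve R2 B 3 -> on_hand[A=25 B=41 C=22] avail[A=25 B=38 C=21] open={R1,R2}
Step 3: cancel R1 -> on_hand[A=25 B=41 C=22] avail[A=25 B=38 C=22] open={R2}
Step 4: cancel R2 -> on_hand[A=25 B=41 C=22] avail[A=25 B=41 C=22] open={}
Step 5: reserve R3 A 4 -> on_hand[A=25 B=41 C=22] avail[A=21 B=41 C=22] open={R3}
Step 6: commit R3 -> on_hand[A=21 B=41 C=22] avail[A=21 B=41 C=22] open={}
Step 7: reserve R4 C 7 -> on_hand[A=21 B=41 C=22] avail[A=21 B=41 C=15] open={R4}
Step 8: reserve R5 C 5 -> on_hand[A=21 B=41 C=22] avail[A=21 B=41 C=10] open={R4,R5}
Final available[A] = 21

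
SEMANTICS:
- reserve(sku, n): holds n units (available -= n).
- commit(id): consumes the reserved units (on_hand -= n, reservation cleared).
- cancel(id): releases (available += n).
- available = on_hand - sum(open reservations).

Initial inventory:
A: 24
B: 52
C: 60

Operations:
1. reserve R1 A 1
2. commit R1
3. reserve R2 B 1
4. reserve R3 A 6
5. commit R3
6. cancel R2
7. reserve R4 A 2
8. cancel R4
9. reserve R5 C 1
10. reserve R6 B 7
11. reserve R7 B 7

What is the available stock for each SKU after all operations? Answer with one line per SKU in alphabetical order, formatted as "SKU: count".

Answer: A: 17
B: 38
C: 59

Derivation:
Step 1: reserve R1 A 1 -> on_hand[A=24 B=52 C=60] avail[A=23 B=52 C=60] open={R1}
Step 2: commit R1 -> on_hand[A=23 B=52 C=60] avail[A=23 B=52 C=60] open={}
Step 3: reserve R2 B 1 -> on_hand[A=23 B=52 C=60] avail[A=23 B=51 C=60] open={R2}
Step 4: reserve R3 A 6 -> on_hand[A=23 B=52 C=60] avail[A=17 B=51 C=60] open={R2,R3}
Step 5: commit R3 -> on_hand[A=17 B=52 C=60] avail[A=17 B=51 C=60] open={R2}
Step 6: cancel R2 -> on_hand[A=17 B=52 C=60] avail[A=17 B=52 C=60] open={}
Step 7: reserve R4 A 2 -> on_hand[A=17 B=52 C=60] avail[A=15 B=52 C=60] open={R4}
Step 8: cancel R4 -> on_hand[A=17 B=52 C=60] avail[A=17 B=52 C=60] open={}
Step 9: reserve R5 C 1 -> on_hand[A=17 B=52 C=60] avail[A=17 B=52 C=59] open={R5}
Step 10: reserve R6 B 7 -> on_hand[A=17 B=52 C=60] avail[A=17 B=45 C=59] open={R5,R6}
Step 11: reserve R7 B 7 -> on_hand[A=17 B=52 C=60] avail[A=17 B=38 C=59] open={R5,R6,R7}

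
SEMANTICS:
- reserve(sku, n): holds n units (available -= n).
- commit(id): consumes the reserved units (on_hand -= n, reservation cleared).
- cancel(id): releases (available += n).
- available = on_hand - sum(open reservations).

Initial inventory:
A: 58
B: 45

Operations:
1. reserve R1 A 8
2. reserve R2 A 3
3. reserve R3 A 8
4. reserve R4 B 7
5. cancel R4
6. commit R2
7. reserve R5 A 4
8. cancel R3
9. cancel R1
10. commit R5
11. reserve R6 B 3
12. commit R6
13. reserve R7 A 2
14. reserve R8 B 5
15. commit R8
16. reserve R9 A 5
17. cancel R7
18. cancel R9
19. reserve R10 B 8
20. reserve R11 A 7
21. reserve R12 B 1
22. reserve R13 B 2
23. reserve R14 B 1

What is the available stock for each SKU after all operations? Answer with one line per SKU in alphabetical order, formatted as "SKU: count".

Step 1: reserve R1 A 8 -> on_hand[A=58 B=45] avail[A=50 B=45] open={R1}
Step 2: reserve R2 A 3 -> on_hand[A=58 B=45] avail[A=47 B=45] open={R1,R2}
Step 3: reserve R3 A 8 -> on_hand[A=58 B=45] avail[A=39 B=45] open={R1,R2,R3}
Step 4: reserve R4 B 7 -> on_hand[A=58 B=45] avail[A=39 B=38] open={R1,R2,R3,R4}
Step 5: cancel R4 -> on_hand[A=58 B=45] avail[A=39 B=45] open={R1,R2,R3}
Step 6: commit R2 -> on_hand[A=55 B=45] avail[A=39 B=45] open={R1,R3}
Step 7: reserve R5 A 4 -> on_hand[A=55 B=45] avail[A=35 B=45] open={R1,R3,R5}
Step 8: cancel R3 -> on_hand[A=55 B=45] avail[A=43 B=45] open={R1,R5}
Step 9: cancel R1 -> on_hand[A=55 B=45] avail[A=51 B=45] open={R5}
Step 10: commit R5 -> on_hand[A=51 B=45] avail[A=51 B=45] open={}
Step 11: reserve R6 B 3 -> on_hand[A=51 B=45] avail[A=51 B=42] open={R6}
Step 12: commit R6 -> on_hand[A=51 B=42] avail[A=51 B=42] open={}
Step 13: reserve R7 A 2 -> on_hand[A=51 B=42] avail[A=49 B=42] open={R7}
Step 14: reserve R8 B 5 -> on_hand[A=51 B=42] avail[A=49 B=37] open={R7,R8}
Step 15: commit R8 -> on_hand[A=51 B=37] avail[A=49 B=37] open={R7}
Step 16: reserve R9 A 5 -> on_hand[A=51 B=37] avail[A=44 B=37] open={R7,R9}
Step 17: cancel R7 -> on_hand[A=51 B=37] avail[A=46 B=37] open={R9}
Step 18: cancel R9 -> on_hand[A=51 B=37] avail[A=51 B=37] open={}
Step 19: reserve R10 B 8 -> on_hand[A=51 B=37] avail[A=51 B=29] open={R10}
Step 20: reserve R11 A 7 -> on_hand[A=51 B=37] avail[A=44 B=29] open={R10,R11}
Step 21: reserve R12 B 1 -> on_hand[A=51 B=37] avail[A=44 B=28] open={R10,R11,R12}
Step 22: reserve R13 B 2 -> on_hand[A=51 B=37] avail[A=44 B=26] open={R10,R11,R12,R13}
Step 23: reserve R14 B 1 -> on_hand[A=51 B=37] avail[A=44 B=25] open={R10,R11,R12,R13,R14}

Answer: A: 44
B: 25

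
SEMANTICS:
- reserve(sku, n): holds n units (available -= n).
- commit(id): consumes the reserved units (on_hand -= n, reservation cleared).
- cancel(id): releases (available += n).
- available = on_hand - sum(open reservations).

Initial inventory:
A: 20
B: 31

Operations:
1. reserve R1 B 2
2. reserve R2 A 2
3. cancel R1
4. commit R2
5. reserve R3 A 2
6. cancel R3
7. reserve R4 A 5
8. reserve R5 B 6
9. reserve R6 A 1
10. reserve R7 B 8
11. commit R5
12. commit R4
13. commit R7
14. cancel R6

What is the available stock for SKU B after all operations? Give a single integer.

Step 1: reserve R1 B 2 -> on_hand[A=20 B=31] avail[A=20 B=29] open={R1}
Step 2: reserve R2 A 2 -> on_hand[A=20 B=31] avail[A=18 B=29] open={R1,R2}
Step 3: cancel R1 -> on_hand[A=20 B=31] avail[A=18 B=31] open={R2}
Step 4: commit R2 -> on_hand[A=18 B=31] avail[A=18 B=31] open={}
Step 5: reserve R3 A 2 -> on_hand[A=18 B=31] avail[A=16 B=31] open={R3}
Step 6: cancel R3 -> on_hand[A=18 B=31] avail[A=18 B=31] open={}
Step 7: reserve R4 A 5 -> on_hand[A=18 B=31] avail[A=13 B=31] open={R4}
Step 8: reserve R5 B 6 -> on_hand[A=18 B=31] avail[A=13 B=25] open={R4,R5}
Step 9: reserve R6 A 1 -> on_hand[A=18 B=31] avail[A=12 B=25] open={R4,R5,R6}
Step 10: reserve R7 B 8 -> on_hand[A=18 B=31] avail[A=12 B=17] open={R4,R5,R6,R7}
Step 11: commit R5 -> on_hand[A=18 B=25] avail[A=12 B=17] open={R4,R6,R7}
Step 12: commit R4 -> on_hand[A=13 B=25] avail[A=12 B=17] open={R6,R7}
Step 13: commit R7 -> on_hand[A=13 B=17] avail[A=12 B=17] open={R6}
Step 14: cancel R6 -> on_hand[A=13 B=17] avail[A=13 B=17] open={}
Final available[B] = 17

Answer: 17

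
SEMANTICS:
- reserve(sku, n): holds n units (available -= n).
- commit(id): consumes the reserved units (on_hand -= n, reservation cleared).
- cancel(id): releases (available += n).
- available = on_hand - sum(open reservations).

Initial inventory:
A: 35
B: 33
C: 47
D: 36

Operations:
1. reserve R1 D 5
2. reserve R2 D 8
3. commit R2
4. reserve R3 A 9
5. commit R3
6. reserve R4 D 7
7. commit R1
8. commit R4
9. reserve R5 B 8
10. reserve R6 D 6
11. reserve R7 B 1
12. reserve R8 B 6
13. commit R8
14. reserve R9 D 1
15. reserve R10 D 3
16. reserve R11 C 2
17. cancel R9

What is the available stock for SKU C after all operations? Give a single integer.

Answer: 45

Derivation:
Step 1: reserve R1 D 5 -> on_hand[A=35 B=33 C=47 D=36] avail[A=35 B=33 C=47 D=31] open={R1}
Step 2: reserve R2 D 8 -> on_hand[A=35 B=33 C=47 D=36] avail[A=35 B=33 C=47 D=23] open={R1,R2}
Step 3: commit R2 -> on_hand[A=35 B=33 C=47 D=28] avail[A=35 B=33 C=47 D=23] open={R1}
Step 4: reserve R3 A 9 -> on_hand[A=35 B=33 C=47 D=28] avail[A=26 B=33 C=47 D=23] open={R1,R3}
Step 5: commit R3 -> on_hand[A=26 B=33 C=47 D=28] avail[A=26 B=33 C=47 D=23] open={R1}
Step 6: reserve R4 D 7 -> on_hand[A=26 B=33 C=47 D=28] avail[A=26 B=33 C=47 D=16] open={R1,R4}
Step 7: commit R1 -> on_hand[A=26 B=33 C=47 D=23] avail[A=26 B=33 C=47 D=16] open={R4}
Step 8: commit R4 -> on_hand[A=26 B=33 C=47 D=16] avail[A=26 B=33 C=47 D=16] open={}
Step 9: reserve R5 B 8 -> on_hand[A=26 B=33 C=47 D=16] avail[A=26 B=25 C=47 D=16] open={R5}
Step 10: reserve R6 D 6 -> on_hand[A=26 B=33 C=47 D=16] avail[A=26 B=25 C=47 D=10] open={R5,R6}
Step 11: reserve R7 B 1 -> on_hand[A=26 B=33 C=47 D=16] avail[A=26 B=24 C=47 D=10] open={R5,R6,R7}
Step 12: reserve R8 B 6 -> on_hand[A=26 B=33 C=47 D=16] avail[A=26 B=18 C=47 D=10] open={R5,R6,R7,R8}
Step 13: commit R8 -> on_hand[A=26 B=27 C=47 D=16] avail[A=26 B=18 C=47 D=10] open={R5,R6,R7}
Step 14: reserve R9 D 1 -> on_hand[A=26 B=27 C=47 D=16] avail[A=26 B=18 C=47 D=9] open={R5,R6,R7,R9}
Step 15: reserve R10 D 3 -> on_hand[A=26 B=27 C=47 D=16] avail[A=26 B=18 C=47 D=6] open={R10,R5,R6,R7,R9}
Step 16: reserve R11 C 2 -> on_hand[A=26 B=27 C=47 D=16] avail[A=26 B=18 C=45 D=6] open={R10,R11,R5,R6,R7,R9}
Step 17: cancel R9 -> on_hand[A=26 B=27 C=47 D=16] avail[A=26 B=18 C=45 D=7] open={R10,R11,R5,R6,R7}
Final available[C] = 45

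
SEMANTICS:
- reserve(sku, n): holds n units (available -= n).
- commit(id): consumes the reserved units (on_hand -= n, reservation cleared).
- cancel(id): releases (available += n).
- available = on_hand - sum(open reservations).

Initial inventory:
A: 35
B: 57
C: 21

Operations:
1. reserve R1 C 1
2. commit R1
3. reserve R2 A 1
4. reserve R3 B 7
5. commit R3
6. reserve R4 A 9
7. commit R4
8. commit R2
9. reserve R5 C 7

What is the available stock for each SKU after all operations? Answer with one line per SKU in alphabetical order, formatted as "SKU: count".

Step 1: reserve R1 C 1 -> on_hand[A=35 B=57 C=21] avail[A=35 B=57 C=20] open={R1}
Step 2: commit R1 -> on_hand[A=35 B=57 C=20] avail[A=35 B=57 C=20] open={}
Step 3: reserve R2 A 1 -> on_hand[A=35 B=57 C=20] avail[A=34 B=57 C=20] open={R2}
Step 4: reserve R3 B 7 -> on_hand[A=35 B=57 C=20] avail[A=34 B=50 C=20] open={R2,R3}
Step 5: commit R3 -> on_hand[A=35 B=50 C=20] avail[A=34 B=50 C=20] open={R2}
Step 6: reserve R4 A 9 -> on_hand[A=35 B=50 C=20] avail[A=25 B=50 C=20] open={R2,R4}
Step 7: commit R4 -> on_hand[A=26 B=50 C=20] avail[A=25 B=50 C=20] open={R2}
Step 8: commit R2 -> on_hand[A=25 B=50 C=20] avail[A=25 B=50 C=20] open={}
Step 9: reserve R5 C 7 -> on_hand[A=25 B=50 C=20] avail[A=25 B=50 C=13] open={R5}

Answer: A: 25
B: 50
C: 13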